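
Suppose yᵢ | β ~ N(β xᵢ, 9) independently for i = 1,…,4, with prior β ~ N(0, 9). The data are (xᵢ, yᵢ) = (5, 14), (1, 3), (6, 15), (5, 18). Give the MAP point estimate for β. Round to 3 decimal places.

log p(β | y) = −Σ(yᵢ − βxᵢ)²/(2·9) − β²/(2·9) + const.
Setting the derivative to zero: Σxᵢ(yᵢ − βxᵢ)/9 − β/9 = 0, so β = Σxᵢyᵢ / (Σxᵢ² + σ²/τ²).
Σxᵢyᵢ = 5·14 + 1·3 + 6·15 + 5·18 = 253; Σxᵢ² = 87; σ²/τ² = 1.
β̂_MAP = 253 / (87 + 1) = 253/88 ≈ 2.875.

β̂_MAP = 2.875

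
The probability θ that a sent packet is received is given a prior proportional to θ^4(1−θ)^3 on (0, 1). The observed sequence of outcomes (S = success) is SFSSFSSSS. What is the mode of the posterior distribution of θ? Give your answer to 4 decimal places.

θ̂_MAP = 0.6875

The prior density ∝ θ^4(1−θ)^3 is the kernel of Beta(5, 4).
Data: 7 successes in 9 trials (from the sequence). The binomial likelihood contributes θ^7(1−θ)^2, so the posterior is Beta(5+7, 4+2) = Beta(12, 6).
For Beta(a, b) with a, b > 1 the mode is (a−1)/(a+b−2) = 11/16 ≈ 0.6875.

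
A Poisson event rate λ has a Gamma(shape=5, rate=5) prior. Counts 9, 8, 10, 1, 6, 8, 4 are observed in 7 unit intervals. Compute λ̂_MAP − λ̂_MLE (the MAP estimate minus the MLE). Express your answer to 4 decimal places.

Σxᵢ = 46. Posterior is Gamma(51, 12); MAP = (51−1)/12 = 50/12 ≈ 4.16667.
MLE = x̄ = 46/7 ≈ 6.57143.
Difference = 50/12 − 46/7 = -101/42 ≈ -2.4048.

MAP − MLE = -2.4048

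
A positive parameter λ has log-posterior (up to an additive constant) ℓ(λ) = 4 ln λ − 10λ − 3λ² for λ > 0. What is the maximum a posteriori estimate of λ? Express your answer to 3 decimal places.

λ̂_MAP = 0.333

ℓ'(λ) = 4/λ − 10 − 6λ. Setting this to zero and multiplying by λ: 6λ² + 10λ − 4 = 0.
λ = (−10 + √(10² + 4·6·4)) / (2·6) = (−10 + √196) / 12 = (−10 + 14)/12 = 1/3.
ℓ''(λ) = −4/λ² − 6 < 0, confirming a maximum.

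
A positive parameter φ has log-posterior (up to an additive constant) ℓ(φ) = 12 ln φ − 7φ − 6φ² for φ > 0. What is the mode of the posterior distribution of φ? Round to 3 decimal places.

φ̂_MAP = 0.750

ℓ'(φ) = 12/φ − 7 − 12φ. Setting this to zero and multiplying by φ: 12φ² + 7φ − 12 = 0.
φ = (−7 + √(7² + 4·12·12)) / (2·12) = (−7 + √625) / 24 = (−7 + 25)/24 = 3/4.
ℓ''(φ) = −12/φ² − 12 < 0, confirming a maximum.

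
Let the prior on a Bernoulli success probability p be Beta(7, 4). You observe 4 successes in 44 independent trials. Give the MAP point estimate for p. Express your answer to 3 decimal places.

p̂_MAP = 0.189

Prior: Beta(7, 4).
Data: 4 successes in 44 trials. The binomial likelihood contributes p^4(1−p)^40, so the posterior is Beta(7+4, 4+40) = Beta(11, 44).
For Beta(a, b) with a, b > 1 the mode is (a−1)/(a+b−2) = 10/53 ≈ 0.189.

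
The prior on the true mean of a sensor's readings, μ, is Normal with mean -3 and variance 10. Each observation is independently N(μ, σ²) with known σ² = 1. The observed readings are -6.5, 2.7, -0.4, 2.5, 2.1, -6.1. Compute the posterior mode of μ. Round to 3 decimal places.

μ̂_MAP = -0.984

n = 6; x̄ = ((-6.5) + 2.7 + (-0.4) + 2.5 + 2.1 + (-6.1))/6 = -5.7/6 = -0.95.
For a Normal prior and Normal likelihood with known variance, the posterior is Normal; its mode equals its mean, the precision-weighted average.
Prior precision 1/σ₀² = 1/10 = 0.1; data precision n/σ² = 6/1 = 6.
μ̂ = (0.1·(-3) + 6·(-0.95)) / (0.1 + 6) = (-6)/6.1 = -60/61 ≈ -0.984.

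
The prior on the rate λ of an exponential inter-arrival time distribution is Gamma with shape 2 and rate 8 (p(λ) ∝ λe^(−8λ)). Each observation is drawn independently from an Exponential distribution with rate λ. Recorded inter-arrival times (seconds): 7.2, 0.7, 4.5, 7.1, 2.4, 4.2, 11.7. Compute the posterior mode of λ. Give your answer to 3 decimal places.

λ̂_MAP = 0.175

The Exponential(rate=λ) likelihood is ∝ λ^n e^(−λΣtᵢ). Here n = 7 and Σtᵢ = 7.2 + 0.7 + 4.5 + 7.1 + 2.4 + 4.2 + 11.7 = 37.8.
Posterior ∝ λe^(−8λ) · λ^7e^(−37.8λ) = λ^8e^(−45.8λ), i.e. Gamma(9, 45.8).
Mode = (a−1)/b = 8/45.8 ≈ 0.175.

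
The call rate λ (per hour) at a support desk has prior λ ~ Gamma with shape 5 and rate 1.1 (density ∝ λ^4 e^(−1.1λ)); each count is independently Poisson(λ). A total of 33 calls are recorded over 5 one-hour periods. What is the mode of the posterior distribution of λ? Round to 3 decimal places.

Σxᵢ = 33, n = 5.
Posterior ∝ λ^4e^(−1.1λ) · λ^33e^(−5λ) = λ^37e^(−6.1λ), i.e. Gamma(shape=38, rate=6.1).
The mode of a Gamma(a, b) with a ≥ 1 (shape–rate) is (a−1)/b = 37/6.1 ≈ 6.066.

λ̂_MAP = 6.066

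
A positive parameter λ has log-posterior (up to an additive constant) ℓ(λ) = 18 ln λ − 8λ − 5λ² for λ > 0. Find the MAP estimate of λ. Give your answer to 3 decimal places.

λ̂_MAP = 1.000

ℓ'(λ) = 18/λ − 8 − 10λ. Setting this to zero and multiplying by λ: 10λ² + 8λ − 18 = 0.
λ = (−8 + √(8² + 4·10·18)) / (2·10) = (−8 + √784) / 20 = (−8 + 28)/20 = 1.
ℓ''(λ) = −18/λ² − 10 < 0, confirming a maximum.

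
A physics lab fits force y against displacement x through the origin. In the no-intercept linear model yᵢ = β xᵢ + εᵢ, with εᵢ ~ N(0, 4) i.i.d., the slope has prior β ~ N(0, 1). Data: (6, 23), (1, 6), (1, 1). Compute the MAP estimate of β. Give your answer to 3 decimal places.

log p(β | y) = −Σ(yᵢ − βxᵢ)²/(2·4) − β²/(2·1) + const.
Setting the derivative to zero: Σxᵢ(yᵢ − βxᵢ)/4 − β/1 = 0, so β = Σxᵢyᵢ / (Σxᵢ² + σ²/τ²).
Σxᵢyᵢ = 6·23 + 1·6 + 1·1 = 145; Σxᵢ² = 38; σ²/τ² = 4.
β̂_MAP = 145 / (38 + 4) = 145/42 ≈ 3.452.

β̂_MAP = 3.452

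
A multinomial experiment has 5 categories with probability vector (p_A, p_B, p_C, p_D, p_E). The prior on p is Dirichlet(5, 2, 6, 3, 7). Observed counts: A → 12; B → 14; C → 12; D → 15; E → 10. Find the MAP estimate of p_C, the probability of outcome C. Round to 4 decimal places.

The posterior is Dirichlet(αᵢ + nᵢ) = Dirichlet(17, 16, 18, 18, 17).
For a Dirichlet(a₁,…,a_K) with all aᵢ > 1, the mode has j-th component (aⱼ − 1)/(Σaᵢ − K).
Here Σaᵢ = 86 and K = 5, so p_C = (18 − 1)/(86 − 5) = 17/81 ≈ 0.2099.

MAP estimate of p_C = 0.2099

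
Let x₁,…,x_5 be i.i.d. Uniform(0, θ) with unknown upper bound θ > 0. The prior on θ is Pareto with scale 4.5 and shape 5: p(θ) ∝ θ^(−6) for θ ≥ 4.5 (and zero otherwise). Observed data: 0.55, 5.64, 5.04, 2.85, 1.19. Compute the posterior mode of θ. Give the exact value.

θ̂_MAP = 5.64

The Uniform(0, θ) likelihood is θ^(−n) for θ ≥ max(xᵢ), zero otherwise. Here max(xᵢ) = 5.64.
Posterior ∝ θ^(−6) · θ^(−5) = θ^(−11) on θ ≥ max(4.5, 5.64) = 5.64.
This density is strictly decreasing in θ, so the posterior mode lies at the lower boundary of the support.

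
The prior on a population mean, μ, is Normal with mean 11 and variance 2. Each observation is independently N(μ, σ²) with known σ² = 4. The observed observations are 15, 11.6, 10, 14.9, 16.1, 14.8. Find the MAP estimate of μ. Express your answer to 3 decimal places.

μ̂_MAP = 13.050

n = 6; x̄ = (15 + 11.6 + 10 + 14.9 + 16.1 + 14.8)/6 = 82.4/6 = 206/15 ≈ 13.7333.
For a Normal prior and Normal likelihood with known variance, the posterior is Normal; its mode equals its mean, the precision-weighted average.
Prior precision 1/σ₀² = 1/2 = 0.5; data precision n/σ² = 6/4 = 1.5.
μ̂ = (0.5·11 + 1.5·(206/15)) / (0.5 + 1.5) = 26.1/2 = 13.050.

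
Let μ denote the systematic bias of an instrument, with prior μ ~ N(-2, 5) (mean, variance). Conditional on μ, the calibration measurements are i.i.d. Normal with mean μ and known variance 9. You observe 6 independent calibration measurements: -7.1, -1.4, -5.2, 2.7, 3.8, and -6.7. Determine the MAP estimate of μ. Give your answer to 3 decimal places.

n = 6; x̄ = ((-7.1) + (-1.4) + (-5.2) + 2.7 + 3.8 + (-6.7))/6 = -13.9/6 = -139/60 ≈ -2.3167.
For a Normal prior and Normal likelihood with known variance, the posterior is Normal; its mode equals its mean, the precision-weighted average.
Prior precision 1/σ₀² = 1/5 = 0.2; data precision n/σ² = 6/9 = 2/3.
μ̂ = (0.2·(-2) + (2/3)·(-139/60)) / (0.2 + 2/3) = (-35/18)/(13/15) = -175/78 ≈ -2.244.

μ̂_MAP = -2.244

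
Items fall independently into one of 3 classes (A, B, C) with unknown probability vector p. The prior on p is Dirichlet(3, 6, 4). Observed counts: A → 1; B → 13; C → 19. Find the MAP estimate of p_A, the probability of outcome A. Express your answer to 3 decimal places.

MAP estimate of p_A = 0.070

The posterior is Dirichlet(αᵢ + nᵢ) = Dirichlet(4, 19, 23).
For a Dirichlet(a₁,…,a_K) with all aᵢ > 1, the mode has j-th component (aⱼ − 1)/(Σaᵢ − K).
Here Σaᵢ = 46 and K = 3, so p_A = (4 − 1)/(46 − 3) = 3/43 ≈ 0.070.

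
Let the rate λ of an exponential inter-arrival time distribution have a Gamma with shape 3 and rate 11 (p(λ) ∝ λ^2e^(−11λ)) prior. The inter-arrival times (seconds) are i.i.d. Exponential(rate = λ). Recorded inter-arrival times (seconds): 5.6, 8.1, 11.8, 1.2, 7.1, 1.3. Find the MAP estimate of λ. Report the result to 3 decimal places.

The Exponential(rate=λ) likelihood is ∝ λ^n e^(−λΣtᵢ). Here n = 6 and Σtᵢ = 5.6 + 8.1 + 11.8 + 1.2 + 7.1 + 1.3 = 35.1.
Posterior ∝ λ^2e^(−11λ) · λ^6e^(−35.1λ) = λ^8e^(−46.1λ), i.e. Gamma(9, 46.1).
Mode = (a−1)/b = 8/46.1 ≈ 0.174.

λ̂_MAP = 0.174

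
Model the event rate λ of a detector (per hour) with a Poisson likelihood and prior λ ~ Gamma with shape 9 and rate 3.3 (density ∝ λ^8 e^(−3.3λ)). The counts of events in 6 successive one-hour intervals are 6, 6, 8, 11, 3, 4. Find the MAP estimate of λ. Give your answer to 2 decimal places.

λ̂_MAP = 4.95

Σxᵢ = 6+6+8+11+3+4 = 38, with n = 6.
Posterior ∝ λ^8e^(−3.3λ) · λ^38e^(−6λ) = λ^46e^(−9.3λ), i.e. Gamma(shape=47, rate=9.3).
The mode of a Gamma(a, b) with a ≥ 1 (shape–rate) is (a−1)/b = 46/9.3 ≈ 4.95.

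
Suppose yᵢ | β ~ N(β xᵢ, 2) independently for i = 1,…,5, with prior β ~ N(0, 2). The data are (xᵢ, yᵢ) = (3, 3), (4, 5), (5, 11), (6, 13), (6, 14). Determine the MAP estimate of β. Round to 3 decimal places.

β̂_MAP = 2.000

log p(β | y) = −Σ(yᵢ − βxᵢ)²/(2·2) − β²/(2·2) + const.
Setting the derivative to zero: Σxᵢ(yᵢ − βxᵢ)/2 − β/2 = 0, so β = Σxᵢyᵢ / (Σxᵢ² + σ²/τ²).
Σxᵢyᵢ = 3·3 + 4·5 + 5·11 + 6·13 + 6·14 = 246; Σxᵢ² = 122; σ²/τ² = 1.
β̂_MAP = 246 / (122 + 1) = 246/123 ≈ 2.000.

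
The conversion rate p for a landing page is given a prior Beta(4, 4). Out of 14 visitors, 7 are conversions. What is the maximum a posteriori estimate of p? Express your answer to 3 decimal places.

p̂_MAP = 0.500

Prior: Beta(4, 4).
Data: 7 successes in 14 trials. The binomial likelihood contributes p^7(1−p)^7, so the posterior is Beta(4+7, 4+7) = Beta(11, 11).
For Beta(a, b) with a, b > 1 the mode is (a−1)/(a+b−2) = 10/20 ≈ 0.500.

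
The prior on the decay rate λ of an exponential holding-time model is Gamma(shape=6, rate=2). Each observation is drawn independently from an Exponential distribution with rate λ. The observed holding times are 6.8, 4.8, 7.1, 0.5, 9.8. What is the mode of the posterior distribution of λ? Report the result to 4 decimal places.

The Exponential(rate=λ) likelihood is ∝ λ^n e^(−λΣtᵢ). Here n = 5 and Σtᵢ = 6.8 + 4.8 + 7.1 + 0.5 + 9.8 = 29.
Posterior ∝ λ^5e^(−2λ) · λ^5e^(−29λ) = λ^10e^(−31λ), i.e. Gamma(11, 31).
Mode = (a−1)/b = 10/31 ≈ 0.3226.

λ̂_MAP = 0.3226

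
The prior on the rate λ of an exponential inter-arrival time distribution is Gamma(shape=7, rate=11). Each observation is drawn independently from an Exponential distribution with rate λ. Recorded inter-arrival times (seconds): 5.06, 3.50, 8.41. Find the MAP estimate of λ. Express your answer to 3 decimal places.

The Exponential(rate=λ) likelihood is ∝ λ^n e^(−λΣtᵢ). Here n = 3 and Σtᵢ = 5.06 + 3.50 + 8.41 = 16.97.
Posterior ∝ λ^6e^(−11λ) · λ^3e^(−16.97λ) = λ^9e^(−27.97λ), i.e. Gamma(10, 27.97).
Mode = (a−1)/b = 9/27.97 ≈ 0.322.

λ̂_MAP = 0.322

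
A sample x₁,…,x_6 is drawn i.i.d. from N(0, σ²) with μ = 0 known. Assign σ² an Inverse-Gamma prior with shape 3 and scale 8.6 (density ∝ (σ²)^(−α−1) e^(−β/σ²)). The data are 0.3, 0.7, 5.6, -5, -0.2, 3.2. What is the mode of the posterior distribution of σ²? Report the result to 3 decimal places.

Sum of squared deviations about the known mean: SS = (0.3−0)² + (0.7−0)² + (5.6−0)² + (-5−0)² + (-0.2−0)² + (3.2−0)² = 67.22.
The Normal likelihood contributes (σ²)^(−n/2) exp(−SS/(2σ²)), so the posterior is Inverse-Gamma(α + n/2, β + SS/2) = Inverse-Gamma(6, 42.21).
The mode of Inverse-Gamma(a, b) is b/(a+1) = 42.21/7 ≈ 6.030.

σ̂²_MAP = 6.030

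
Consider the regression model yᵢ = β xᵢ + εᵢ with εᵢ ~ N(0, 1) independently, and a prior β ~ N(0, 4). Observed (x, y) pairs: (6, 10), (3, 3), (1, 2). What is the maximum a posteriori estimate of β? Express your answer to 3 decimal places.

log p(β | y) = −Σ(yᵢ − βxᵢ)²/(2·1) − β²/(2·4) + const.
Setting the derivative to zero: Σxᵢ(yᵢ − βxᵢ)/1 − β/4 = 0, so β = Σxᵢyᵢ / (Σxᵢ² + σ²/τ²).
Σxᵢyᵢ = 6·10 + 3·3 + 1·2 = 71; Σxᵢ² = 46; σ²/τ² = 0.25.
β̂_MAP = 71 / (46 + 0.25) = 71/46.25 ≈ 1.535.

β̂_MAP = 1.535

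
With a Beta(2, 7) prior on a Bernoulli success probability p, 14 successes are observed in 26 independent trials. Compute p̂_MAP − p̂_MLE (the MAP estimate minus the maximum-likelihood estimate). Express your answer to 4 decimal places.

MAP − MLE = -0.0839

Posterior is Beta(16, 19); MAP = (16−1)/(35−2) = 15/33 ≈ 0.45455.
MLE ignores the prior: p̂_MLE = k/n = 14/26 ≈ 0.53846.
Difference = 15/33 − 14/26 = -12/143 ≈ -0.0839.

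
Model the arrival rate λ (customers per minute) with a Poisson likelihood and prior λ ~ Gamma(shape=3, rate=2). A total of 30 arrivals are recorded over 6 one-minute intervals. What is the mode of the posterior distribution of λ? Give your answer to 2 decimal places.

λ̂_MAP = 4.00

Σxᵢ = 30, n = 6.
Posterior ∝ λ^2e^(−2λ) · λ^30e^(−6λ) = λ^32e^(−8λ), i.e. Gamma(shape=33, rate=8).
The mode of a Gamma(a, b) with a ≥ 1 (shape–rate) is (a−1)/b = 32/8 ≈ 4.00.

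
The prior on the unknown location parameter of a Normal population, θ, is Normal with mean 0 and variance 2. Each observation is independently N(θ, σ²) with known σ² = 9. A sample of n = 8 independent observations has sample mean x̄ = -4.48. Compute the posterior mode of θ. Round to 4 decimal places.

θ̂_MAP = -2.8672

n = 8, x̄ = -4.48.
For a Normal prior and Normal likelihood with known variance, the posterior is Normal; its mode equals its mean, the precision-weighted average.
Prior precision 1/σ₀² = 1/2 = 0.5; data precision n/σ² = 8/9.
θ̂ = (0.5·0 + (8/9)·(-4.48)) / (0.5 + 8/9) = (-896/225)/(25/18) = -2.8672.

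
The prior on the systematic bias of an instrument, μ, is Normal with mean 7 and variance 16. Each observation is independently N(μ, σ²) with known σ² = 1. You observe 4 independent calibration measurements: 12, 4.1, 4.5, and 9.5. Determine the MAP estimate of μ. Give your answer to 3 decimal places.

μ̂_MAP = 7.517

n = 4; x̄ = (12 + 4.1 + 4.5 + 9.5)/4 = 30.1/4 = 7.525.
For a Normal prior and Normal likelihood with known variance, the posterior is Normal; its mode equals its mean, the precision-weighted average.
Prior precision 1/σ₀² = 1/16 = 0.0625; data precision n/σ² = 4/1 = 4.
μ̂ = (0.0625·7 + 4·7.525) / (0.0625 + 4) = 30.5375/4.0625 = 2443/325 ≈ 7.517.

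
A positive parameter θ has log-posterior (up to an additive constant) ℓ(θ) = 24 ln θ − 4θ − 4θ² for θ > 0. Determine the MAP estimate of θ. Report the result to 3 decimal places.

θ̂_MAP = 1.500

ℓ'(θ) = 24/θ − 4 − 8θ. Setting this to zero and multiplying by θ: 8θ² + 4θ − 24 = 0.
θ = (−4 + √(4² + 4·8·24)) / (2·8) = (−4 + √784) / 16 = (−4 + 28)/16 = 3/2.
ℓ''(θ) = −24/θ² − 8 < 0, confirming a maximum.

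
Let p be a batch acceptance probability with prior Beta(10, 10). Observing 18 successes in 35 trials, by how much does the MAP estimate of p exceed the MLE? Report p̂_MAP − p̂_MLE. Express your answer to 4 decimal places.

Posterior is Beta(28, 27); MAP = (28−1)/(55−2) = 27/53 ≈ 0.50943.
MLE ignores the prior: p̂_MLE = k/n = 18/35 ≈ 0.51429.
Difference = 27/53 − 18/35 = -9/1855 ≈ -0.0049.

MAP − MLE = -0.0049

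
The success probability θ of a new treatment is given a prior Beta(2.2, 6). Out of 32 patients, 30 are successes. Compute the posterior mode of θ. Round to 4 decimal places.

θ̂_MAP = 0.8168

Prior: Beta(2.2, 6).
Data: 30 successes in 32 trials. The binomial likelihood contributes θ^30(1−θ)^2, so the posterior is Beta(2.2+30, 6+2) = Beta(32.2, 8).
For Beta(a, b) with a, b > 1 the mode is (a−1)/(a+b−2) = 31.2/38.2 ≈ 0.8168.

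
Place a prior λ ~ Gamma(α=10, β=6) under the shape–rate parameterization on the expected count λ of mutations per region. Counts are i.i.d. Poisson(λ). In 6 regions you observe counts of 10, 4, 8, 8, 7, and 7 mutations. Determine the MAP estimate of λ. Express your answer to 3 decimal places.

Σxᵢ = 10+4+8+8+7+7 = 44, with n = 6.
Posterior ∝ λ^9e^(−6λ) · λ^44e^(−6λ) = λ^53e^(−12λ), i.e. Gamma(shape=54, rate=12).
The mode of a Gamma(a, b) with a ≥ 1 (shape–rate) is (a−1)/b = 53/12 ≈ 4.417.

λ̂_MAP = 4.417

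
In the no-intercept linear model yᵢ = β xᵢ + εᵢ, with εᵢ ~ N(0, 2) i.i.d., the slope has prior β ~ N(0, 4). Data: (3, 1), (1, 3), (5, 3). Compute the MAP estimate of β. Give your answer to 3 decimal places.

log p(β | y) = −Σ(yᵢ − βxᵢ)²/(2·2) − β²/(2·4) + const.
Setting the derivative to zero: Σxᵢ(yᵢ − βxᵢ)/2 − β/4 = 0, so β = Σxᵢyᵢ / (Σxᵢ² + σ²/τ²).
Σxᵢyᵢ = 3·1 + 1·3 + 5·3 = 21; Σxᵢ² = 35; σ²/τ² = 0.5.
β̂_MAP = 21 / (35 + 0.5) = 21/35.5 ≈ 0.592.

β̂_MAP = 0.592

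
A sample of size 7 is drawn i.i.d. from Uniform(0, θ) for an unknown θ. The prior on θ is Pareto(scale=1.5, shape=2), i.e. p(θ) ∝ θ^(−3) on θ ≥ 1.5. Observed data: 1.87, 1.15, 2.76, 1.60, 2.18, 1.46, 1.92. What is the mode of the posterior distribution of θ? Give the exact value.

θ̂_MAP = 2.76

The Uniform(0, θ) likelihood is θ^(−n) for θ ≥ max(xᵢ), zero otherwise. Here max(xᵢ) = 2.76.
Posterior ∝ θ^(−3) · θ^(−7) = θ^(−10) on θ ≥ max(1.5, 2.76) = 2.76.
This density is strictly decreasing in θ, so the posterior mode lies at the lower boundary of the support.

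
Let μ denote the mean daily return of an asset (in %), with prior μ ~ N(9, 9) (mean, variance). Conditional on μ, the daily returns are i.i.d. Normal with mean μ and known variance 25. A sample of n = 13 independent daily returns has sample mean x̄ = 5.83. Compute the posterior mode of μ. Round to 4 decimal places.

μ̂_MAP = 6.3881

n = 13, x̄ = 5.83.
For a Normal prior and Normal likelihood with known variance, the posterior is Normal; its mode equals its mean, the precision-weighted average.
Prior precision 1/σ₀² = 1/9; data precision n/σ² = 13/25 = 0.52.
μ̂ = ((1/9)·9 + 0.52·5.83) / (1/9 + 0.52) = 4.0316/(142/225) = 90711/14200 ≈ 6.3881.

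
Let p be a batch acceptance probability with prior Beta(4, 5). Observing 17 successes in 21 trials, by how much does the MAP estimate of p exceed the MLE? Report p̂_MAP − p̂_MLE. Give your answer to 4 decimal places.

MAP − MLE = -0.0952

Posterior is Beta(21, 9); MAP = (21−1)/(30−2) = 20/28 ≈ 0.71429.
MLE ignores the prior: p̂_MLE = k/n = 17/21 ≈ 0.80952.
Difference = 20/28 − 17/21 = -2/21 ≈ -0.0952.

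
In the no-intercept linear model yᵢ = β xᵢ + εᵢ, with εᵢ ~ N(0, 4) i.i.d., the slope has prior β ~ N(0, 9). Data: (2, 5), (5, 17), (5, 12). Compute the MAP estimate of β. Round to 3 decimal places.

β̂_MAP = 2.847

log p(β | y) = −Σ(yᵢ − βxᵢ)²/(2·4) − β²/(2·9) + const.
Setting the derivative to zero: Σxᵢ(yᵢ − βxᵢ)/4 − β/9 = 0, so β = Σxᵢyᵢ / (Σxᵢ² + σ²/τ²).
Σxᵢyᵢ = 2·5 + 5·17 + 5·12 = 155; Σxᵢ² = 54; σ²/τ² = 4/9.
β̂_MAP = 155 / (54 + 4/9) = 155/(490/9) = 279/98 ≈ 2.847.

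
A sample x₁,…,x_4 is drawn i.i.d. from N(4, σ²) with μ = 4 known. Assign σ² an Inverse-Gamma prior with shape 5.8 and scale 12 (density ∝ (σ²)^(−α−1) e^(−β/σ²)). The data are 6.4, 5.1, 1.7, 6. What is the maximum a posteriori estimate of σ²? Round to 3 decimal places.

σ̂²_MAP = 2.288

Sum of squared deviations about the known mean: SS = (6.4−4)² + (5.1−4)² + (1.7−4)² + (6−4)² = 16.26.
The Normal likelihood contributes (σ²)^(−n/2) exp(−SS/(2σ²)), so the posterior is Inverse-Gamma(α + n/2, β + SS/2) = Inverse-Gamma(7.8, 20.13).
The mode of Inverse-Gamma(a, b) is b/(a+1) = 20.13/8.8 ≈ 2.288.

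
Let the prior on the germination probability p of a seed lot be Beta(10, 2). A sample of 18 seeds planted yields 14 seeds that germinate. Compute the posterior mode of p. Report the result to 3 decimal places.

p̂_MAP = 0.821

Prior: Beta(10, 2).
Data: 14 successes in 18 trials. The binomial likelihood contributes p^14(1−p)^4, so the posterior is Beta(10+14, 2+4) = Beta(24, 6).
For Beta(a, b) with a, b > 1 the mode is (a−1)/(a+b−2) = 23/28 ≈ 0.821.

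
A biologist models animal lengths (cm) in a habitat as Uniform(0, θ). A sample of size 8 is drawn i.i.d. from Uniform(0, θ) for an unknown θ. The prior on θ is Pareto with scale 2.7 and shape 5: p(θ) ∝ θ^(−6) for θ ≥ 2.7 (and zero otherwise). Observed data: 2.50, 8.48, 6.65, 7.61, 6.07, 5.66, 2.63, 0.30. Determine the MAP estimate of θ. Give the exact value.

θ̂_MAP = 8.48

The Uniform(0, θ) likelihood is θ^(−n) for θ ≥ max(xᵢ), zero otherwise. Here max(xᵢ) = 8.48.
Posterior ∝ θ^(−6) · θ^(−8) = θ^(−14) on θ ≥ max(2.7, 8.48) = 8.48.
This density is strictly decreasing in θ, so the posterior mode lies at the lower boundary of the support.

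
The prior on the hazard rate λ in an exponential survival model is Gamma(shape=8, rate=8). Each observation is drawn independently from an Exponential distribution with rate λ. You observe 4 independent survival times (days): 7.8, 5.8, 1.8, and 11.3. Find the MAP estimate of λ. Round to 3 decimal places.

λ̂_MAP = 0.317

The Exponential(rate=λ) likelihood is ∝ λ^n e^(−λΣtᵢ). Here n = 4 and Σtᵢ = 7.8 + 5.8 + 1.8 + 11.3 = 26.7.
Posterior ∝ λ^7e^(−8λ) · λ^4e^(−26.7λ) = λ^11e^(−34.7λ), i.e. Gamma(12, 34.7).
Mode = (a−1)/b = 11/34.7 ≈ 0.317.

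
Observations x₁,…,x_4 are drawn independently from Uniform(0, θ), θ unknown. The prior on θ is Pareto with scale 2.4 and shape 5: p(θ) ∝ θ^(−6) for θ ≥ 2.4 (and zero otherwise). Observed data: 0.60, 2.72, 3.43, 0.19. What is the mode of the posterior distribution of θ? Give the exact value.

The Uniform(0, θ) likelihood is θ^(−n) for θ ≥ max(xᵢ), zero otherwise. Here max(xᵢ) = 3.43.
Posterior ∝ θ^(−6) · θ^(−4) = θ^(−10) on θ ≥ max(2.4, 3.43) = 3.43.
This density is strictly decreasing in θ, so the posterior mode lies at the lower boundary of the support.

θ̂_MAP = 3.43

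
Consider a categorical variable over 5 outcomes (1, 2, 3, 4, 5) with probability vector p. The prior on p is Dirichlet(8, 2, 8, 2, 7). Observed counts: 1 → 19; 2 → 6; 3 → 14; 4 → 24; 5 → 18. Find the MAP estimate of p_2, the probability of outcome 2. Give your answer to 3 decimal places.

The posterior is Dirichlet(αᵢ + nᵢ) = Dirichlet(27, 8, 22, 26, 25).
For a Dirichlet(a₁,…,a_K) with all aᵢ > 1, the mode has j-th component (aⱼ − 1)/(Σaᵢ − K).
Here Σaᵢ = 108 and K = 5, so p_2 = (8 − 1)/(108 − 5) = 7/103 ≈ 0.068.

MAP estimate: 0.068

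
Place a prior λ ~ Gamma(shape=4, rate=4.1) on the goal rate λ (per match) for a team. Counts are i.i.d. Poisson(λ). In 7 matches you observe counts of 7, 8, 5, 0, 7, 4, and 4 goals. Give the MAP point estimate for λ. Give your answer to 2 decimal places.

Σxᵢ = 7+8+5+0+7+4+4 = 35, with n = 7.
Posterior ∝ λ^3e^(−4.1λ) · λ^35e^(−7λ) = λ^38e^(−11.1λ), i.e. Gamma(shape=39, rate=11.1).
The mode of a Gamma(a, b) with a ≥ 1 (shape–rate) is (a−1)/b = 38/11.1 ≈ 3.42.

λ̂_MAP = 3.42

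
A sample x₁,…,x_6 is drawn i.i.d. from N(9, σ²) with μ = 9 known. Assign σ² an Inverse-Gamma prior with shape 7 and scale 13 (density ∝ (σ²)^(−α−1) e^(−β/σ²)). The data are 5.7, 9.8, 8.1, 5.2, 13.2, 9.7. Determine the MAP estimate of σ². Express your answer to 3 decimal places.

σ̂²_MAP = 3.223

Sum of squared deviations about the known mean: SS = (5.7−9)² + (9.8−9)² + (8.1−9)² + (5.2−9)² + (13.2−9)² + (9.7−9)² = 44.91.
The Normal likelihood contributes (σ²)^(−n/2) exp(−SS/(2σ²)), so the posterior is Inverse-Gamma(α + n/2, β + SS/2) = Inverse-Gamma(10, 35.455).
The mode of Inverse-Gamma(a, b) is b/(a+1) = 35.455/11 ≈ 3.223.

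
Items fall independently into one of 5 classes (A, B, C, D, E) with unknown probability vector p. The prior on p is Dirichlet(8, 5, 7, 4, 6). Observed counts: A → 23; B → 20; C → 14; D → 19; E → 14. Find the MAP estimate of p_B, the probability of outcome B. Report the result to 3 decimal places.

MAP estimate of p_B = 0.209

The posterior is Dirichlet(αᵢ + nᵢ) = Dirichlet(31, 25, 21, 23, 20).
For a Dirichlet(a₁,…,a_K) with all aᵢ > 1, the mode has j-th component (aⱼ − 1)/(Σaᵢ − K).
Here Σaᵢ = 120 and K = 5, so p_B = (25 − 1)/(120 − 5) = 24/115 ≈ 0.209.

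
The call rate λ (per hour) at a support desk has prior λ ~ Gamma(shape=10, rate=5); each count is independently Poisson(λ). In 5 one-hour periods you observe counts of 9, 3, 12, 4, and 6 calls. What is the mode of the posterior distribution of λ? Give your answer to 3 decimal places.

Σxᵢ = 9+3+12+4+6 = 34, with n = 5.
Posterior ∝ λ^9e^(−5λ) · λ^34e^(−5λ) = λ^43e^(−10λ), i.e. Gamma(shape=44, rate=10).
The mode of a Gamma(a, b) with a ≥ 1 (shape–rate) is (a−1)/b = 43/10 ≈ 4.300.

λ̂_MAP = 4.300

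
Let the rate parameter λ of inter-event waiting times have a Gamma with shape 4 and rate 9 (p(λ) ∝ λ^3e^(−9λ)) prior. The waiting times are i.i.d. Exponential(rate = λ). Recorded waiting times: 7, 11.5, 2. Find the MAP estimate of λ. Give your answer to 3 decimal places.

The Exponential(rate=λ) likelihood is ∝ λ^n e^(−λΣtᵢ). Here n = 3 and Σtᵢ = 7 + 11.5 + 2 = 20.5.
Posterior ∝ λ^3e^(−9λ) · λ^3e^(−20.5λ) = λ^6e^(−29.5λ), i.e. Gamma(7, 29.5).
Mode = (a−1)/b = 6/29.5 ≈ 0.203.

λ̂_MAP = 0.203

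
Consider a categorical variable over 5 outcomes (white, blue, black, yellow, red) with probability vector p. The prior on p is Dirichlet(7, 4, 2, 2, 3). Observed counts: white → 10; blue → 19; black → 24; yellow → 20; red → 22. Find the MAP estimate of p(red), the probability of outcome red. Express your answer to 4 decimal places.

MAP estimate of p(red) = 0.2222

The posterior is Dirichlet(αᵢ + nᵢ) = Dirichlet(17, 23, 26, 22, 25).
For a Dirichlet(a₁,…,a_K) with all aᵢ > 1, the mode has j-th component (aⱼ − 1)/(Σaᵢ − K).
Here Σaᵢ = 113 and K = 5, so p(red) = (25 − 1)/(113 − 5) = 24/108 ≈ 0.2222.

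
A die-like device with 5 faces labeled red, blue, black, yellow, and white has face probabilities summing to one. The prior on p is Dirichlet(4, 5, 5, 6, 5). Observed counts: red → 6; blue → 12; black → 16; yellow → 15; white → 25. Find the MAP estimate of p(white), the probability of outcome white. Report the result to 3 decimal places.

The posterior is Dirichlet(αᵢ + nᵢ) = Dirichlet(10, 17, 21, 21, 30).
For a Dirichlet(a₁,…,a_K) with all aᵢ > 1, the mode has j-th component (aⱼ − 1)/(Σaᵢ − K).
Here Σaᵢ = 99 and K = 5, so p(white) = (30 − 1)/(99 − 5) = 29/94 ≈ 0.309.

MAP estimate of p(white) = 0.309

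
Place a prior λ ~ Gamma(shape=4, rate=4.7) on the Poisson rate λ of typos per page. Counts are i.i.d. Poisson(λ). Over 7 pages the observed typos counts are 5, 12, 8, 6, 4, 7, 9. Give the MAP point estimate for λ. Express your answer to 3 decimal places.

λ̂_MAP = 4.615

Σxᵢ = 5+12+8+6+4+7+9 = 51, with n = 7.
Posterior ∝ λ^3e^(−4.7λ) · λ^51e^(−7λ) = λ^54e^(−11.7λ), i.e. Gamma(shape=55, rate=11.7).
The mode of a Gamma(a, b) with a ≥ 1 (shape–rate) is (a−1)/b = 54/11.7 ≈ 4.615.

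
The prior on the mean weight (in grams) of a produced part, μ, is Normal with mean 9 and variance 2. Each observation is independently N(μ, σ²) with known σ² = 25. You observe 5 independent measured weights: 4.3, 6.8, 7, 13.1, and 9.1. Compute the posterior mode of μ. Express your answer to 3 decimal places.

μ̂_MAP = 8.731

n = 5; x̄ = (4.3 + 6.8 + 7 + 13.1 + 9.1)/5 = 40.3/5 = 8.06.
For a Normal prior and Normal likelihood with known variance, the posterior is Normal; its mode equals its mean, the precision-weighted average.
Prior precision 1/σ₀² = 1/2 = 0.5; data precision n/σ² = 5/25 = 0.2.
μ̂ = (0.5·9 + 0.2·8.06) / (0.5 + 0.2) = 6.112/0.7 = 1528/175 ≈ 8.731.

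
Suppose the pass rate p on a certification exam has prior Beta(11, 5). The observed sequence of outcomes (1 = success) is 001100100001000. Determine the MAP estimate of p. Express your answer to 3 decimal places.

p̂_MAP = 0.483

Prior: Beta(11, 5).
Data: 4 successes in 15 trials (from the sequence). The binomial likelihood contributes p^4(1−p)^11, so the posterior is Beta(11+4, 5+11) = Beta(15, 16).
For Beta(a, b) with a, b > 1 the mode is (a−1)/(a+b−2) = 14/29 ≈ 0.483.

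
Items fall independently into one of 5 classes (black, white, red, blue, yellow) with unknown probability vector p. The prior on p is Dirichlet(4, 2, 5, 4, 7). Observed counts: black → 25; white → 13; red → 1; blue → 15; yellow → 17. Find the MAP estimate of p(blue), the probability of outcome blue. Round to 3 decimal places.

The posterior is Dirichlet(αᵢ + nᵢ) = Dirichlet(29, 15, 6, 19, 24).
For a Dirichlet(a₁,…,a_K) with all aᵢ > 1, the mode has j-th component (aⱼ − 1)/(Σaᵢ − K).
Here Σaᵢ = 93 and K = 5, so p(blue) = (19 − 1)/(93 − 5) = 18/88 ≈ 0.205.

MAP estimate of p(blue) = 0.205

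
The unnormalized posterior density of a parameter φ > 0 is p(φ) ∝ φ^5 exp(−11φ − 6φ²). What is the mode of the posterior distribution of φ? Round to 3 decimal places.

ℓ'(φ) = 5/φ − 11 − 12φ. Setting this to zero and multiplying by φ: 12φ² + 11φ − 5 = 0.
φ = (−11 + √(11² + 4·12·5)) / (2·12) = (−11 + √361) / 24 = (−11 + 19)/24 = 1/3.
ℓ''(φ) = −5/φ² − 12 < 0, confirming a maximum.

φ̂_MAP = 0.333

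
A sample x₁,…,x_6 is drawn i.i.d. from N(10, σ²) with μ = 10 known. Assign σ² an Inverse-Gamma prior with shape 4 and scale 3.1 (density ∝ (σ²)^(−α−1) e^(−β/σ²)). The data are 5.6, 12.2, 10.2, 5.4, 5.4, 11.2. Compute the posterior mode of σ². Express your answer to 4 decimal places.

Sum of squared deviations about the known mean: SS = (5.6−10)² + (12.2−10)² + (10.2−10)² + (5.4−10)² + (5.4−10)² + (11.2−10)² = 68.
The Normal likelihood contributes (σ²)^(−n/2) exp(−SS/(2σ²)), so the posterior is Inverse-Gamma(α + n/2, β + SS/2) = Inverse-Gamma(7, 37.1).
The mode of Inverse-Gamma(a, b) is b/(a+1) = 37.1/8 ≈ 4.6375.

σ̂²_MAP = 4.6375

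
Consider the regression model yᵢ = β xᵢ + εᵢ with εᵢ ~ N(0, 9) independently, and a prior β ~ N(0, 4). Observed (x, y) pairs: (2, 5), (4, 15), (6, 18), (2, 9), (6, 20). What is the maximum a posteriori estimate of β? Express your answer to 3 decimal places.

β̂_MAP = 3.216

log p(β | y) = −Σ(yᵢ − βxᵢ)²/(2·9) − β²/(2·4) + const.
Setting the derivative to zero: Σxᵢ(yᵢ − βxᵢ)/9 − β/4 = 0, so β = Σxᵢyᵢ / (Σxᵢ² + σ²/τ²).
Σxᵢyᵢ = 2·5 + 4·15 + 6·18 + 2·9 + 6·20 = 316; Σxᵢ² = 96; σ²/τ² = 2.25.
β̂_MAP = 316 / (96 + 2.25) = 316/98.25 ≈ 3.216.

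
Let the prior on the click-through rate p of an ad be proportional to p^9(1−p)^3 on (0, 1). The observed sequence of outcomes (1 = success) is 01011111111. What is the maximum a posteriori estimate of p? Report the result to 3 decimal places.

The prior density ∝ p^9(1−p)^3 is the kernel of Beta(10, 4).
Data: 9 successes in 11 trials (from the sequence). The binomial likelihood contributes p^9(1−p)^2, so the posterior is Beta(10+9, 4+2) = Beta(19, 6).
For Beta(a, b) with a, b > 1 the mode is (a−1)/(a+b−2) = 18/23 ≈ 0.783.

p̂_MAP = 0.783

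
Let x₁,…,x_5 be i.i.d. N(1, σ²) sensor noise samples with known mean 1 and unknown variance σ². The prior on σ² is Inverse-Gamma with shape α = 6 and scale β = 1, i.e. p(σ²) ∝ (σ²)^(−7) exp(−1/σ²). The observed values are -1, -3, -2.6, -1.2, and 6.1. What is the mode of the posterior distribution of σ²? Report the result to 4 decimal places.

Sum of squared deviations about the known mean: SS = (-1−1)² + (-3−1)² + (-2.6−1)² + (-1.2−1)² + (6.1−1)² = 63.81.
The Normal likelihood contributes (σ²)^(−n/2) exp(−SS/(2σ²)), so the posterior is Inverse-Gamma(α + n/2, β + SS/2) = Inverse-Gamma(8.5, 32.905).
The mode of Inverse-Gamma(a, b) is b/(a+1) = 32.905/9.5 ≈ 3.4637.

σ̂²_MAP = 3.4637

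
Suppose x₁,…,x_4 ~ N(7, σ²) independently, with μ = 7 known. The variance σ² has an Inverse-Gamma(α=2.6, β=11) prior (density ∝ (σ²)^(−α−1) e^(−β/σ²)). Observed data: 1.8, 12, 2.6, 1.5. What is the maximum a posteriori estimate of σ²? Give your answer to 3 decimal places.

Sum of squared deviations about the known mean: SS = (1.8−7)² + (12−7)² + (2.6−7)² + (1.5−7)² = 101.65.
The Normal likelihood contributes (σ²)^(−n/2) exp(−SS/(2σ²)), so the posterior is Inverse-Gamma(α + n/2, β + SS/2) = Inverse-Gamma(4.6, 61.825).
The mode of Inverse-Gamma(a, b) is b/(a+1) = 61.825/5.6 ≈ 11.040.

σ̂²_MAP = 11.040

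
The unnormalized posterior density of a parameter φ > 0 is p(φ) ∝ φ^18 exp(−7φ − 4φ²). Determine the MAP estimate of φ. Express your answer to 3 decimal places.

φ̂_MAP = 1.125

ℓ'(φ) = 18/φ − 7 − 8φ. Setting this to zero and multiplying by φ: 8φ² + 7φ − 18 = 0.
φ = (−7 + √(7² + 4·8·18)) / (2·8) = (−7 + √625) / 16 = (−7 + 25)/16 = 9/8.
ℓ''(φ) = −18/φ² − 8 < 0, confirming a maximum.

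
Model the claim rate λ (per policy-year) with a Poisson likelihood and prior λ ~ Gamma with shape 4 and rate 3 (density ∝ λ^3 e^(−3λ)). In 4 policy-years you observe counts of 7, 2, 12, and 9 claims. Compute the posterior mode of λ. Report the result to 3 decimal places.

λ̂_MAP = 4.714

Σxᵢ = 7+2+12+9 = 30, with n = 4.
Posterior ∝ λ^3e^(−3λ) · λ^30e^(−4λ) = λ^33e^(−7λ), i.e. Gamma(shape=34, rate=7).
The mode of a Gamma(a, b) with a ≥ 1 (shape–rate) is (a−1)/b = 33/7 ≈ 4.714.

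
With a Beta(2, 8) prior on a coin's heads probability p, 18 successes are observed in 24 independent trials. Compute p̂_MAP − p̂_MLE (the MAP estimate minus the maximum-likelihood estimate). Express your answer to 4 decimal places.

MAP − MLE = -0.1563

Posterior is Beta(20, 14); MAP = (20−1)/(34−2) = 19/32 ≈ 0.59375.
MLE ignores the prior: p̂_MLE = k/n = 18/24 ≈ 0.75000.
Difference = 19/32 − 18/24 = -5/32 ≈ -0.1563.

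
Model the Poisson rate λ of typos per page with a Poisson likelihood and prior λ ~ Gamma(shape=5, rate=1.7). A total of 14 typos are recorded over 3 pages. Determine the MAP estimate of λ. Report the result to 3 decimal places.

λ̂_MAP = 3.830

Σxᵢ = 14, n = 3.
Posterior ∝ λ^4e^(−1.7λ) · λ^14e^(−3λ) = λ^18e^(−4.7λ), i.e. Gamma(shape=19, rate=4.7).
The mode of a Gamma(a, b) with a ≥ 1 (shape–rate) is (a−1)/b = 18/4.7 ≈ 3.830.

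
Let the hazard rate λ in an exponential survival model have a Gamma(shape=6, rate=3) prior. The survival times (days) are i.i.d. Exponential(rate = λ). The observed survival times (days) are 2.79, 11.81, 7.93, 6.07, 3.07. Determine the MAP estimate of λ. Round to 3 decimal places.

λ̂_MAP = 0.288

The Exponential(rate=λ) likelihood is ∝ λ^n e^(−λΣtᵢ). Here n = 5 and Σtᵢ = 2.79 + 11.81 + 7.93 + 6.07 + 3.07 = 31.67.
Posterior ∝ λ^5e^(−3λ) · λ^5e^(−31.67λ) = λ^10e^(−34.67λ), i.e. Gamma(11, 34.67).
Mode = (a−1)/b = 10/34.67 ≈ 0.288.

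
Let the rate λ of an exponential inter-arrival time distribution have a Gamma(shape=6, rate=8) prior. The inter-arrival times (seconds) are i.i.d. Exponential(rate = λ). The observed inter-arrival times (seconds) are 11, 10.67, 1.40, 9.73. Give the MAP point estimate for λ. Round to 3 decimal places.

λ̂_MAP = 0.221

The Exponential(rate=λ) likelihood is ∝ λ^n e^(−λΣtᵢ). Here n = 4 and Σtᵢ = 11 + 10.67 + 1.40 + 9.73 = 32.80.
Posterior ∝ λ^5e^(−8λ) · λ^4e^(−32.80λ) = λ^9e^(−40.80λ), i.e. Gamma(10, 40.80).
Mode = (a−1)/b = 9/40.80 ≈ 0.221.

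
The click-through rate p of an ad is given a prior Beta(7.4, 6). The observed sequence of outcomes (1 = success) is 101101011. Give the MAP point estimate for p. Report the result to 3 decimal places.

Prior: Beta(7.4, 6).
Data: 6 successes in 9 trials (from the sequence). The binomial likelihood contributes p^6(1−p)^3, so the posterior is Beta(7.4+6, 6+3) = Beta(13.4, 9).
For Beta(a, b) with a, b > 1 the mode is (a−1)/(a+b−2) = 12.4/20.4 ≈ 0.608.

p̂_MAP = 0.608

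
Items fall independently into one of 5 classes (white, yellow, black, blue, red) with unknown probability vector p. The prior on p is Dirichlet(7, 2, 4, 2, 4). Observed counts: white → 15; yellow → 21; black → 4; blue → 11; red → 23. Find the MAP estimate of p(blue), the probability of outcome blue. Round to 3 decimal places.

MAP estimate of p(blue) = 0.136

The posterior is Dirichlet(αᵢ + nᵢ) = Dirichlet(22, 23, 8, 13, 27).
For a Dirichlet(a₁,…,a_K) with all aᵢ > 1, the mode has j-th component (aⱼ − 1)/(Σaᵢ − K).
Here Σaᵢ = 93 and K = 5, so p(blue) = (13 − 1)/(93 − 5) = 12/88 ≈ 0.136.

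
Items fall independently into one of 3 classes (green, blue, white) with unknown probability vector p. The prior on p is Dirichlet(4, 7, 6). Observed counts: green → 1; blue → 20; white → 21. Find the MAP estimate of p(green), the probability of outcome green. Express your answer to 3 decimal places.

The posterior is Dirichlet(αᵢ + nᵢ) = Dirichlet(5, 27, 27).
For a Dirichlet(a₁,…,a_K) with all aᵢ > 1, the mode has j-th component (aⱼ − 1)/(Σaᵢ − K).
Here Σaᵢ = 59 and K = 3, so p(green) = (5 − 1)/(59 − 3) = 4/56 ≈ 0.071.

MAP estimate of p(green) = 0.071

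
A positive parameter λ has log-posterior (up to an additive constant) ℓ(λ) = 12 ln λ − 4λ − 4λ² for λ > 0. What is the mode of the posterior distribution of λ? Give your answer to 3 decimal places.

ℓ'(λ) = 12/λ − 4 − 8λ. Setting this to zero and multiplying by λ: 8λ² + 4λ − 12 = 0.
λ = (−4 + √(4² + 4·8·12)) / (2·8) = (−4 + √400) / 16 = (−4 + 20)/16 = 1.
ℓ''(λ) = −12/λ² − 8 < 0, confirming a maximum.

λ̂_MAP = 1.000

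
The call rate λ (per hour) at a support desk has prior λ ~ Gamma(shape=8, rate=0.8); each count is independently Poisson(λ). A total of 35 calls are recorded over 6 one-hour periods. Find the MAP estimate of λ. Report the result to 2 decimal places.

Σxᵢ = 35, n = 6.
Posterior ∝ λ^7e^(−0.8λ) · λ^35e^(−6λ) = λ^42e^(−6.8λ), i.e. Gamma(shape=43, rate=6.8).
The mode of a Gamma(a, b) with a ≥ 1 (shape–rate) is (a−1)/b = 42/6.8 ≈ 6.18.

λ̂_MAP = 6.18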